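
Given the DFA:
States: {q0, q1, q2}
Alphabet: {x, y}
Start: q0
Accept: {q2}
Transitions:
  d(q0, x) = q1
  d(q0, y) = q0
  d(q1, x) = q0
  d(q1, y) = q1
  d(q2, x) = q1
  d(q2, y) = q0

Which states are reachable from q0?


BFS from q0:
  layer 0: {q0}
  layer 1: {q1}

{q0, q1}


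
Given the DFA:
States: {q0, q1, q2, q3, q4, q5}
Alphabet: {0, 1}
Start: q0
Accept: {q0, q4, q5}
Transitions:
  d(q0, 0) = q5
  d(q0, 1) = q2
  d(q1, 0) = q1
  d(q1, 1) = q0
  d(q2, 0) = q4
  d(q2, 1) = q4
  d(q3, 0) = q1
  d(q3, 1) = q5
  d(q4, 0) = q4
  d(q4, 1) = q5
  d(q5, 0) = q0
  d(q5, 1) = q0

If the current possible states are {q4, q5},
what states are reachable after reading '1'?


Apply transition on '1' from each current state:
  d(q4, 1) = q5
  d(q5, 1) = q0

{q0, q5}


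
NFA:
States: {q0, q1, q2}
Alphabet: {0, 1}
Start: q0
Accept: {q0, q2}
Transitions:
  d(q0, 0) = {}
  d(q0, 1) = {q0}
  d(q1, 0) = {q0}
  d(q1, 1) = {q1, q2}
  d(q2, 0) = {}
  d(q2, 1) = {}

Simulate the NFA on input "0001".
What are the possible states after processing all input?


Start: {q0}
  --0--> {}
  --0--> {}
  --0--> {}
  --1--> {}

{} (empty set, no valid transitions)


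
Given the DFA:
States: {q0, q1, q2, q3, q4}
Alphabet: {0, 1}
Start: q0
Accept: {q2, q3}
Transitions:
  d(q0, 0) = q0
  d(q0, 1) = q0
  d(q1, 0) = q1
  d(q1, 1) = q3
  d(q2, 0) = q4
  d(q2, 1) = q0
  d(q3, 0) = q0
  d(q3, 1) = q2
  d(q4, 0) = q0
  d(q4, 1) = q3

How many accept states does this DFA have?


Accept states listed: {q2, q3}
Counting: q2(1) q3(2)

2


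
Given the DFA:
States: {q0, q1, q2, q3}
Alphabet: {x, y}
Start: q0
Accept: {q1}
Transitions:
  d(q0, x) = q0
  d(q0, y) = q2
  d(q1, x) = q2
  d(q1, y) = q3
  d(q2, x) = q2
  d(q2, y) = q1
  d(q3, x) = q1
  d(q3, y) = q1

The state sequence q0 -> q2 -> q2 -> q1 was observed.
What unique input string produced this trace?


Trace back each transition to find the symbol:
  q0 --[y]--> q2
  q2 --[x]--> q2
  q2 --[y]--> q1

"yxy"


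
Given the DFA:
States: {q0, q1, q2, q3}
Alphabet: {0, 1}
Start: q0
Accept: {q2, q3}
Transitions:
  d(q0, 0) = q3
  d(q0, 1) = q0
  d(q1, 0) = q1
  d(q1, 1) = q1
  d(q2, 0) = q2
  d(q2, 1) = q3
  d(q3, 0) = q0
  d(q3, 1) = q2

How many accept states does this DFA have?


Accept states listed: {q2, q3}
Counting: q2(1) q3(2)

2


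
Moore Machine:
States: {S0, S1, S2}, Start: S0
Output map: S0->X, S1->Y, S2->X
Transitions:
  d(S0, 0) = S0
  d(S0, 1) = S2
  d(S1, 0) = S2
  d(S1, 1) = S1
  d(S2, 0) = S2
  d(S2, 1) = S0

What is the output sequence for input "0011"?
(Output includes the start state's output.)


Start: S0 (output X)
  --0--> S0 (output X)
  --0--> S0 (output X)
  --1--> S2 (output X)
  --1--> S0 (output X)

"XXXXX"


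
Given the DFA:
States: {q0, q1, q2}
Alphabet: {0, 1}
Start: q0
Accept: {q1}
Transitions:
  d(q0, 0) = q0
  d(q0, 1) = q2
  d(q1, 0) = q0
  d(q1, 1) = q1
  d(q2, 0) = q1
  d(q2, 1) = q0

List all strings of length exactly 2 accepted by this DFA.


All strings of length 2: 4 total
Accepted: 1

"10"


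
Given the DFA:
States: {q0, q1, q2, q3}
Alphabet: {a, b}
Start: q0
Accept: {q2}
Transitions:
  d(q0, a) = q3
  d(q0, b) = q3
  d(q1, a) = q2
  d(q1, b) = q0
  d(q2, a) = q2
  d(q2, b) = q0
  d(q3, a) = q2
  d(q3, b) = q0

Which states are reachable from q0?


BFS from q0:
  layer 0: {q0}
  layer 1: {q3}
  layer 2: {q2}

{q0, q2, q3}


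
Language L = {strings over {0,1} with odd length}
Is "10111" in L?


length = 5; 5 mod 2 = 1

Yes, "10111" is in L


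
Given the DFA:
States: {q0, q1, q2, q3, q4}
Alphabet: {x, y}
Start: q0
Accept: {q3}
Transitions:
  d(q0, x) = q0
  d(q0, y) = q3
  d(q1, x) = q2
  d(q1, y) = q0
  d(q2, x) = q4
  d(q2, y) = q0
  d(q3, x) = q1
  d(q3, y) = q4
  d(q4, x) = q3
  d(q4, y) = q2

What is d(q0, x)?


Looking up transition d(q0, x)

q0


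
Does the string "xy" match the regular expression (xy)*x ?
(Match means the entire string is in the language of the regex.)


|string| = 2; first = 'x'; last = 'y'

No, "xy" does not match (xy)*x


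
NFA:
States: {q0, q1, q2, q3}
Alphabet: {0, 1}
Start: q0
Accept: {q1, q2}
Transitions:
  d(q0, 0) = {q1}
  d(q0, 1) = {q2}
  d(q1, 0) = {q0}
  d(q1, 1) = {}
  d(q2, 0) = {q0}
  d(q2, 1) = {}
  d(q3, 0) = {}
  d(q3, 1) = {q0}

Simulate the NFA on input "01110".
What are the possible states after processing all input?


Start: {q0}
  --0--> {q1}
  --1--> {}
  --1--> {}
  --1--> {}
  --0--> {}

{} (empty set, no valid transitions)


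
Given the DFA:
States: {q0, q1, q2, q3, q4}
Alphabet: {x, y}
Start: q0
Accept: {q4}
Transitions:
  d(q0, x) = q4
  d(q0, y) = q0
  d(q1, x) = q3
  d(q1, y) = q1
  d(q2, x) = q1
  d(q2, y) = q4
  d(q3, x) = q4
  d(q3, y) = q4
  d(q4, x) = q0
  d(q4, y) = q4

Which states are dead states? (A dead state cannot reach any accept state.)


Forward reachability from each state:
  q0 -> reaches accept state q4 (live)
  q1 -> reaches accept state q4 (live)
  q2 -> reaches accept state q4 (live)
  q3 -> reaches accept state q4 (live)
  q4 -> reaches accept state q4 (live)

None (all states can reach an accept state)


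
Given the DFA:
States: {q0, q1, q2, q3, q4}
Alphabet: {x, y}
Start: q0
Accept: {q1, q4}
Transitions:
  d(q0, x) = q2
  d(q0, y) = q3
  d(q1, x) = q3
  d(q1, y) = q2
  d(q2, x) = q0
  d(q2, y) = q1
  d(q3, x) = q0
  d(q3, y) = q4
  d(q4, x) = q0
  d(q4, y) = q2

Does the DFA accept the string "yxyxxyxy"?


Trace: q0 -> q3 -> q0 -> q3 -> q0 -> q2 -> q1 -> q3 -> q4
Final state: q4
Accept states: {q1, q4}

Yes, accepted (final state q4 is an accept state)


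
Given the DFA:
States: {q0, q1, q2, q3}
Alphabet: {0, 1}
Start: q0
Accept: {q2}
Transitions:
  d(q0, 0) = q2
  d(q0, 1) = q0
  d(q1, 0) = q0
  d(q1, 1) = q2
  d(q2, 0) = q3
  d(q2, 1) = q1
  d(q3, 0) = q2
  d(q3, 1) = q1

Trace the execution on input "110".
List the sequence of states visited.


Input: 110
d(q0, 1) = q0
d(q0, 1) = q0
d(q0, 0) = q2


q0 -> q0 -> q0 -> q2


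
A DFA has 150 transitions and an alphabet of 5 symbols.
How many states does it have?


Each state has exactly one transition per symbol.
states = transitions / |alphabet| = 150 / 5 = 30

30


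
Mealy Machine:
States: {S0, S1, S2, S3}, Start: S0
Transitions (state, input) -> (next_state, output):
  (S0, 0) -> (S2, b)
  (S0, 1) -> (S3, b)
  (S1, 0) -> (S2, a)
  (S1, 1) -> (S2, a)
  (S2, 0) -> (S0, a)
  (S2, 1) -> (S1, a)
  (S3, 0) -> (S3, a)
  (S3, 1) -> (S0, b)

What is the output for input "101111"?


Step-by-step:
  (S0, 1) -> (S3, b)
  (S3, 0) -> (S3, a)
  (S3, 1) -> (S0, b)
  (S0, 1) -> (S3, b)
  (S3, 1) -> (S0, b)
  (S0, 1) -> (S3, b)

"babbbb"


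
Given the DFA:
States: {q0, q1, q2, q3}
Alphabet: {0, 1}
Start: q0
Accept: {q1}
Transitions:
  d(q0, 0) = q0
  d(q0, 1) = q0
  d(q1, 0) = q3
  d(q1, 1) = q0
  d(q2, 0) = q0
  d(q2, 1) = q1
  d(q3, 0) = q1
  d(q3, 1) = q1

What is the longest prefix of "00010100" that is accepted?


Run the DFA, marking each prefix where the state is accepting:
  "" -> q0 [reject]
  "0" -> q0 [reject]
  "00" -> q0 [reject]
  "000" -> q0 [reject]
  "0001" -> q0 [reject]
  "00010" -> q0 [reject]
  "000101" -> q0 [reject]
  "0001010" -> q0 [reject]
  "00010100" -> q0 [reject]

No prefix is accepted


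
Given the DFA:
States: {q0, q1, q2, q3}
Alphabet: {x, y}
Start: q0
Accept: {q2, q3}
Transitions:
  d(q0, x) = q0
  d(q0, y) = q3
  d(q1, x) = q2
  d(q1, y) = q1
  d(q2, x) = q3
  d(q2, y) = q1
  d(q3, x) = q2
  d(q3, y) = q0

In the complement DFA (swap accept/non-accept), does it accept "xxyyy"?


Trace: q0 -> q0 -> q0 -> q3 -> q0 -> q3
Final: q3
Original accept: {q2, q3}
Complement: q3 is in original accept

No, complement rejects (original accepts)


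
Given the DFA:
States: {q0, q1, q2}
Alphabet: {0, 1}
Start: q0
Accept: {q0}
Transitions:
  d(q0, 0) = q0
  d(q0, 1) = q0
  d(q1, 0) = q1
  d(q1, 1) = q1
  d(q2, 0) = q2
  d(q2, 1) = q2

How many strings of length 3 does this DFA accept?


Enumerating all length-3 strings:
  "000" -> q0 [accept]
  "001" -> q0 [accept]
  "010" -> q0 [accept]
  "011" -> q0 [accept]
  "100" -> q0 [accept]
  "101" -> q0 [accept]
  "110" -> q0 [accept]
  "111" -> q0 [accept]

8 out of 8


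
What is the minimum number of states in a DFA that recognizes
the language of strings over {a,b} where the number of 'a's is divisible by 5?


States track (count of 'a') mod 5.
Need 5 states: one per remainder 0..4; accept = remainder 0.

5


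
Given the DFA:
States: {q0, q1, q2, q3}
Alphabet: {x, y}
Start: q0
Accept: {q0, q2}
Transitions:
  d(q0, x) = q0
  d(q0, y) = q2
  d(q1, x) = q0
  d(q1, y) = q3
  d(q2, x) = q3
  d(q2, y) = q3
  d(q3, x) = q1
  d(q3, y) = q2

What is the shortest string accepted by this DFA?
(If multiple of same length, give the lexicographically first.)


BFS by string length (lex-first path to each state shown):
  len 0: q0<-""
Found accept state at length 0.

"" (empty string)


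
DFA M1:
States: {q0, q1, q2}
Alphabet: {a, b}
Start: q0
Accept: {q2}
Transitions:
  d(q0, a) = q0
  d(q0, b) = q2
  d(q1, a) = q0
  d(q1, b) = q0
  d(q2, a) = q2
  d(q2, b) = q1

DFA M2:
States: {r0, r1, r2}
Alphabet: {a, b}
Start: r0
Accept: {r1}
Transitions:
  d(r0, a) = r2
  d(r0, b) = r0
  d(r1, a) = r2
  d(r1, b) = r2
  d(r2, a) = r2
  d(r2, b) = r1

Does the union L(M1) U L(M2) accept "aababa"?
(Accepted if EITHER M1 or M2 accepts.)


M1: final=q0 accepted=False
M2: final=r2 accepted=False

No, union rejects (neither accepts)


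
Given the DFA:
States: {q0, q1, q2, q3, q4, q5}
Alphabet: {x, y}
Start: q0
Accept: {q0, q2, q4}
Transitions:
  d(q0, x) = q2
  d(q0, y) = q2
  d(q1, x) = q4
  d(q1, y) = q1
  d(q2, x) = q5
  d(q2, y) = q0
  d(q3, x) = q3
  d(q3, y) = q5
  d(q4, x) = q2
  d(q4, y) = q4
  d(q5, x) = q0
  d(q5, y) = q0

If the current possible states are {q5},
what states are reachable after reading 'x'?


Apply transition on 'x' from each current state:
  d(q5, x) = q0

{q0}


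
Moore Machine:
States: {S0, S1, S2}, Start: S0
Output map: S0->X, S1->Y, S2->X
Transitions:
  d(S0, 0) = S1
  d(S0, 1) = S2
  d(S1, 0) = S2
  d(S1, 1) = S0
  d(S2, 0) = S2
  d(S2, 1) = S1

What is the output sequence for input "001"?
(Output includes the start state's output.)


Start: S0 (output X)
  --0--> S1 (output Y)
  --0--> S2 (output X)
  --1--> S1 (output Y)

"XYXY"


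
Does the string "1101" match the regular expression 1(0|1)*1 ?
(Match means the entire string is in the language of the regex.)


|string| = 4; first = '1'; last = '1'

Yes, "1101" matches 1(0|1)*1


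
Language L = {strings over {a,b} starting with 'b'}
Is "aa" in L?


first symbol = 'a'

No, "aa" is not in L


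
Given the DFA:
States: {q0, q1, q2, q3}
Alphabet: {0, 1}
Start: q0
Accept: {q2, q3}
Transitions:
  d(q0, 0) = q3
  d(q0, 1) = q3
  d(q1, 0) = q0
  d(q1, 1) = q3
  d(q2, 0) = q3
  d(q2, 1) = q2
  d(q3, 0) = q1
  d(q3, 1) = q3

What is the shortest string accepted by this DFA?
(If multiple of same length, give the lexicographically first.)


BFS by string length (lex-first path to each state shown):
  len 0: q0<-""
  len 1: q3<-"0"
Found accept state at length 1.

"0"


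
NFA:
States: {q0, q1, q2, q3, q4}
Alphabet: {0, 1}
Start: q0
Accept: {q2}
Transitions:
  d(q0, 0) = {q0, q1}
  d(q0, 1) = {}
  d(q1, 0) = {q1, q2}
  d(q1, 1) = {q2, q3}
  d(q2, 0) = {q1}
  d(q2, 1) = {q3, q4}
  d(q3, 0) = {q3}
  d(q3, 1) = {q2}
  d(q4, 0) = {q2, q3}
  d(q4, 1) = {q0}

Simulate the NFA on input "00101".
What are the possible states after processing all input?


Start: {q0}
  --0--> {q0, q1}
  --0--> {q0, q1, q2}
  --1--> {q2, q3, q4}
  --0--> {q1, q2, q3}
  --1--> {q2, q3, q4}

{q2, q3, q4}


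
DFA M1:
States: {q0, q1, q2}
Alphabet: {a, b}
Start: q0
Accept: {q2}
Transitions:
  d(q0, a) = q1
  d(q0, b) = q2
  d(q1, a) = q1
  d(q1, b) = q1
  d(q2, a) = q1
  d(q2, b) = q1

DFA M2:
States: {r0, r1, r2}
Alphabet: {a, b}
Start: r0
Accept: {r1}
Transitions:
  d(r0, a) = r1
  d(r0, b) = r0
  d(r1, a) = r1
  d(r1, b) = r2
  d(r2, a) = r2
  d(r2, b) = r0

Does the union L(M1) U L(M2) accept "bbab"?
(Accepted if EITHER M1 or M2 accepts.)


M1: final=q1 accepted=False
M2: final=r2 accepted=False

No, union rejects (neither accepts)


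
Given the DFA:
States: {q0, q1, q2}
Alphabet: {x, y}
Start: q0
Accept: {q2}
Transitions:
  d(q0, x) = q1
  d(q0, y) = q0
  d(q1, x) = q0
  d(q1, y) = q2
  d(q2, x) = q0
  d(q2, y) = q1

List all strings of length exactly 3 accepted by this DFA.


All strings of length 3: 8 total
Accepted: 1

"yxy"


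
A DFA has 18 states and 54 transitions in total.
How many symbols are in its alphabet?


Each state has exactly one transition per symbol.
|alphabet| = transitions / states = 54 / 18 = 3

3


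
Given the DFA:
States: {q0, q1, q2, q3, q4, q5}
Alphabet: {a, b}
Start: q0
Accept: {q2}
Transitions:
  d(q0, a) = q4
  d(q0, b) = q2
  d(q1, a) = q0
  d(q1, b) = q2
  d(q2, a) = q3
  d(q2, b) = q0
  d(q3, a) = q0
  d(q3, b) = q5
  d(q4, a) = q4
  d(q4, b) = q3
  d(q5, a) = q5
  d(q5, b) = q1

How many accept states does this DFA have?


Accept states listed: {q2}
Counting: q2(1)

1


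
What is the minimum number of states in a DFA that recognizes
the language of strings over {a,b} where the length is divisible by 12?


States track (length) mod 12.
Need 12 states: one per remainder 0..11; accept = remainder 0.

12


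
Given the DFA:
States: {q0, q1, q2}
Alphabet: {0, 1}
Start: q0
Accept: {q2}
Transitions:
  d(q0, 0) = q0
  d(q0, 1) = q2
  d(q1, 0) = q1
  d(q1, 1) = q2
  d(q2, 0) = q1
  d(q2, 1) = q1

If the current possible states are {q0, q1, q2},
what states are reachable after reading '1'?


Apply transition on '1' from each current state:
  d(q0, 1) = q2
  d(q1, 1) = q2
  d(q2, 1) = q1

{q1, q2}


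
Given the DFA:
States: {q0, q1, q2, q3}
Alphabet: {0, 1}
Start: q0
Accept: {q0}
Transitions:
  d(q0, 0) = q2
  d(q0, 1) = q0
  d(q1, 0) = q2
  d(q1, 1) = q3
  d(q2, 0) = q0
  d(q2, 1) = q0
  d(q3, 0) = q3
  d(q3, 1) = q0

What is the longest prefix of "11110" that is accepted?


Run the DFA, marking each prefix where the state is accepting:
  "" -> q0 [accept]
  "1" -> q0 [accept]
  "11" -> q0 [accept]
  "111" -> q0 [accept]
  "1111" -> q0 [accept]
  "11110" -> q2 [reject]

"1111"


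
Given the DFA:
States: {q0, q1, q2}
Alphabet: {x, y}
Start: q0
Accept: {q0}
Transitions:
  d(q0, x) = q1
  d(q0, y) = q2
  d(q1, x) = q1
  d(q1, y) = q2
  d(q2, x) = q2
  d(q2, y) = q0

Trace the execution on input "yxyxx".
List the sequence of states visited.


Input: yxyxx
d(q0, y) = q2
d(q2, x) = q2
d(q2, y) = q0
d(q0, x) = q1
d(q1, x) = q1


q0 -> q2 -> q2 -> q0 -> q1 -> q1


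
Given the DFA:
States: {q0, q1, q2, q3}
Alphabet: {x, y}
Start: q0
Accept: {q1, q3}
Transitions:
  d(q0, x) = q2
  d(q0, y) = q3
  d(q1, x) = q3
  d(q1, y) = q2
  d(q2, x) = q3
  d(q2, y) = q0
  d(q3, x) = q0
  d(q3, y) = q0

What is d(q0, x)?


Looking up transition d(q0, x)

q2


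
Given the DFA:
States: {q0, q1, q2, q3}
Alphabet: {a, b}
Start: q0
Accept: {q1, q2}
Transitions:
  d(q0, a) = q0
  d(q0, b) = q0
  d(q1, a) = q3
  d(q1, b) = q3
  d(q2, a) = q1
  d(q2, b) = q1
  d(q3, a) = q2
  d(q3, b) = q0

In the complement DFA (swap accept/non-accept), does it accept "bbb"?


Trace: q0 -> q0 -> q0 -> q0
Final: q0
Original accept: {q1, q2}
Complement: q0 is not in original accept

Yes, complement accepts (original rejects)


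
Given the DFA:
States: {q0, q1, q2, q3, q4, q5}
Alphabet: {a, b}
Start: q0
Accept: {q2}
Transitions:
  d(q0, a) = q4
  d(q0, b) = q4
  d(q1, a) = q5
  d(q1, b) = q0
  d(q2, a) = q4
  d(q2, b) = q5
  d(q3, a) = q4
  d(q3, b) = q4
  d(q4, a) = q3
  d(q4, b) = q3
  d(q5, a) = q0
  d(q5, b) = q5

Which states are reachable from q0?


BFS from q0:
  layer 0: {q0}
  layer 1: {q4}
  layer 2: {q3}

{q0, q3, q4}


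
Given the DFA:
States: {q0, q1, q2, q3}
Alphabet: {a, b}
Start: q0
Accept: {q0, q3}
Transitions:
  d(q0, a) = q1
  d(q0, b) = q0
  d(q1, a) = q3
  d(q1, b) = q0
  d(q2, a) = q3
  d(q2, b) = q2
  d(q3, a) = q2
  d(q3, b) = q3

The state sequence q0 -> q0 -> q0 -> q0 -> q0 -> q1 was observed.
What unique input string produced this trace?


Trace back each transition to find the symbol:
  q0 --[b]--> q0
  q0 --[b]--> q0
  q0 --[b]--> q0
  q0 --[b]--> q0
  q0 --[a]--> q1

"bbbba"


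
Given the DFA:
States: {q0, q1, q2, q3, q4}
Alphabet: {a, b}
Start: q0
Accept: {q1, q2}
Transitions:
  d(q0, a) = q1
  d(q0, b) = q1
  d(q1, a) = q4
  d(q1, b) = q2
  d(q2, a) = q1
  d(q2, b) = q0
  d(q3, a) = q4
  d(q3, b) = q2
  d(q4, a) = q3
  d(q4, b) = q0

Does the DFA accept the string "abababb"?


Trace: q0 -> q1 -> q2 -> q1 -> q2 -> q1 -> q2 -> q0
Final state: q0
Accept states: {q1, q2}

No, rejected (final state q0 is not an accept state)


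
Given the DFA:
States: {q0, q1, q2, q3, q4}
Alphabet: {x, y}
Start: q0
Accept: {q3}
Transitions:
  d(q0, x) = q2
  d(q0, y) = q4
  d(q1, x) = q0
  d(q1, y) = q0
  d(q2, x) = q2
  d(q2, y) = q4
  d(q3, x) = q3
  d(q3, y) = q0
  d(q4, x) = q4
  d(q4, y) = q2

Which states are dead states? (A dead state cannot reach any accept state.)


Forward reachability from each state:
  q0 -> reaches {q0, q2, q4}, no accept state (dead)
  q1 -> reaches {q0, q1, q2, q4}, no accept state (dead)
  q2 -> reaches {q2, q4}, no accept state (dead)
  q3 -> reaches accept state q3 (live)
  q4 -> reaches {q2, q4}, no accept state (dead)

{q0, q1, q2, q4}


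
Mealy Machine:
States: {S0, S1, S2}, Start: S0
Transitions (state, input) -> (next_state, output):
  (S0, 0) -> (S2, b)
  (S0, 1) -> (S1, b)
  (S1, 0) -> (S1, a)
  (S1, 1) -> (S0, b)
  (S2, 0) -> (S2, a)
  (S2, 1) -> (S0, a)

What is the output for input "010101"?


Step-by-step:
  (S0, 0) -> (S2, b)
  (S2, 1) -> (S0, a)
  (S0, 0) -> (S2, b)
  (S2, 1) -> (S0, a)
  (S0, 0) -> (S2, b)
  (S2, 1) -> (S0, a)

"bababa"


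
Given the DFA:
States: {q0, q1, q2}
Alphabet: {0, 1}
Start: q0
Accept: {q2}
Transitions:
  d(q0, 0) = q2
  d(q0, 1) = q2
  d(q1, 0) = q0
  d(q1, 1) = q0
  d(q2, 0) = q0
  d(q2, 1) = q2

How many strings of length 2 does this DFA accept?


Enumerating all length-2 strings:
  "00" -> q0 [reject]
  "01" -> q2 [accept]
  "10" -> q0 [reject]
  "11" -> q2 [accept]

2 out of 4


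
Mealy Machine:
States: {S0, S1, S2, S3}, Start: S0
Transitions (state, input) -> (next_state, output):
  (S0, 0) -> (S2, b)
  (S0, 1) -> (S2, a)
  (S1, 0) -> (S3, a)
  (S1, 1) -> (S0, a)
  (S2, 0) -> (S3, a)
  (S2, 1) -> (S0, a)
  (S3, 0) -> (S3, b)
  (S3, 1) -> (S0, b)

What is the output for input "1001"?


Step-by-step:
  (S0, 1) -> (S2, a)
  (S2, 0) -> (S3, a)
  (S3, 0) -> (S3, b)
  (S3, 1) -> (S0, b)

"aabb"


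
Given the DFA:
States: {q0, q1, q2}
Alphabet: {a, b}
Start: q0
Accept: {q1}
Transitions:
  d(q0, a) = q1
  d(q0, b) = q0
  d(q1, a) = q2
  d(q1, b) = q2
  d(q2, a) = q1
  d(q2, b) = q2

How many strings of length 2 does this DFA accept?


Enumerating all length-2 strings:
  "aa" -> q2 [reject]
  "ab" -> q2 [reject]
  "ba" -> q1 [accept]
  "bb" -> q0 [reject]

1 out of 4


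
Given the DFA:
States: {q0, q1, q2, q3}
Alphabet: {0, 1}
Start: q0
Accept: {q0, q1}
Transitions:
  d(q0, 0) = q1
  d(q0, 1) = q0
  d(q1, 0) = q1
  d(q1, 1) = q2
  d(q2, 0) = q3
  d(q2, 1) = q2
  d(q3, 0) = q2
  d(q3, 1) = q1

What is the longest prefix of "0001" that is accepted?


Run the DFA, marking each prefix where the state is accepting:
  "" -> q0 [accept]
  "0" -> q1 [accept]
  "00" -> q1 [accept]
  "000" -> q1 [accept]
  "0001" -> q2 [reject]

"000"


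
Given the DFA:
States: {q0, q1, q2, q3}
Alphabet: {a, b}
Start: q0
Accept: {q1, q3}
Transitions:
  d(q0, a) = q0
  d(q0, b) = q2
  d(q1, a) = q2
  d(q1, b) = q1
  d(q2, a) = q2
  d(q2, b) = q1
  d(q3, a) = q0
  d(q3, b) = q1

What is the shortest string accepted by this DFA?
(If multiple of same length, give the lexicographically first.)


BFS by string length (lex-first path to each state shown):
  len 0: q0<-""
  len 1: q0<-"a", q2<-"b"
  len 2: q0<-"aa", q1<-"bb", q2<-"ab"
Found accept state at length 2.

"bb"


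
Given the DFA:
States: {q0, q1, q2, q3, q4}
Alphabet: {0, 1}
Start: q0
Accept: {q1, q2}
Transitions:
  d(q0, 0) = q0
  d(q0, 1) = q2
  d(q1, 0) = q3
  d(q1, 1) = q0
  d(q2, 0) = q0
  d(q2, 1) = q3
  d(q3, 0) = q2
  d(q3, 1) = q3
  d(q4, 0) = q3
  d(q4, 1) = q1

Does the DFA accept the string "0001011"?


Trace: q0 -> q0 -> q0 -> q0 -> q2 -> q0 -> q2 -> q3
Final state: q3
Accept states: {q1, q2}

No, rejected (final state q3 is not an accept state)


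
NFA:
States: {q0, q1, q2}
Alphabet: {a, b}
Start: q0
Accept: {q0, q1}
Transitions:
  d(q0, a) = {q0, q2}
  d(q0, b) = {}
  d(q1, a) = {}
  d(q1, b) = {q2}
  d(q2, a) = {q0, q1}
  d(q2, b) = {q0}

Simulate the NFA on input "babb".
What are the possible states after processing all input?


Start: {q0}
  --b--> {}
  --a--> {}
  --b--> {}
  --b--> {}

{} (empty set, no valid transitions)


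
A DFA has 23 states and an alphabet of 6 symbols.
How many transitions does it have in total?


Each state has exactly one transition per symbol.
23 * 6 = 138

138


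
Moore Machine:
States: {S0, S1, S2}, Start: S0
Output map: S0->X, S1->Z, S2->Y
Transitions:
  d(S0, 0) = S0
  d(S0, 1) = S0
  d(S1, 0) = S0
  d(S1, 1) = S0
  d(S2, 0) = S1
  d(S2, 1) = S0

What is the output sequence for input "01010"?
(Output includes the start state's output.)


Start: S0 (output X)
  --0--> S0 (output X)
  --1--> S0 (output X)
  --0--> S0 (output X)
  --1--> S0 (output X)
  --0--> S0 (output X)

"XXXXXX"


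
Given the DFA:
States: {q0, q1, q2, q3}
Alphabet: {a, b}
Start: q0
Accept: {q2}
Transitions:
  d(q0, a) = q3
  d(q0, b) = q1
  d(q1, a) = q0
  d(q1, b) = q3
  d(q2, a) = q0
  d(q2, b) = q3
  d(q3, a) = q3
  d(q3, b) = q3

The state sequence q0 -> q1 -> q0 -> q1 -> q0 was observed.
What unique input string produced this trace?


Trace back each transition to find the symbol:
  q0 --[b]--> q1
  q1 --[a]--> q0
  q0 --[b]--> q1
  q1 --[a]--> q0

"baba"


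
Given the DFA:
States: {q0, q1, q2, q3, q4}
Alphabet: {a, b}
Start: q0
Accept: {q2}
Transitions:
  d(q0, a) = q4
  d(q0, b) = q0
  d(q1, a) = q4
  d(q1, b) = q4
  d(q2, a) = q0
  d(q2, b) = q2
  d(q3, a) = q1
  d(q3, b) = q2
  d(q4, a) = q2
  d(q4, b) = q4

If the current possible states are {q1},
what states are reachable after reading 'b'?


Apply transition on 'b' from each current state:
  d(q1, b) = q4

{q4}


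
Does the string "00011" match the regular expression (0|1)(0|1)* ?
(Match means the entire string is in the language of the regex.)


|string| = 5; first = '0'; last = '1'

Yes, "00011" matches (0|1)(0|1)*


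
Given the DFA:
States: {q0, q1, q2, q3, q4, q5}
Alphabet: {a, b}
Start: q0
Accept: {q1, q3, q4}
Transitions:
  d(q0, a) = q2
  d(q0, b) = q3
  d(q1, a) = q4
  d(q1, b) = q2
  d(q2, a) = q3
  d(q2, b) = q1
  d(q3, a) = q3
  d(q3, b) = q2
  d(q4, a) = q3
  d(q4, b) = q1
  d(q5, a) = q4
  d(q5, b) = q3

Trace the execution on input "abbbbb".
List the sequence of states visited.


Input: abbbbb
d(q0, a) = q2
d(q2, b) = q1
d(q1, b) = q2
d(q2, b) = q1
d(q1, b) = q2
d(q2, b) = q1


q0 -> q2 -> q1 -> q2 -> q1 -> q2 -> q1


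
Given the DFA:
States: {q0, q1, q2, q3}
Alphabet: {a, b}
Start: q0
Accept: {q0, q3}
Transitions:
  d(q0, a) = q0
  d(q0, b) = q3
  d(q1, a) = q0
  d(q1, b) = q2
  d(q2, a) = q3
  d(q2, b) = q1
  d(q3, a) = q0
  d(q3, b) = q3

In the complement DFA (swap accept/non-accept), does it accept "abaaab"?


Trace: q0 -> q0 -> q3 -> q0 -> q0 -> q0 -> q3
Final: q3
Original accept: {q0, q3}
Complement: q3 is in original accept

No, complement rejects (original accepts)


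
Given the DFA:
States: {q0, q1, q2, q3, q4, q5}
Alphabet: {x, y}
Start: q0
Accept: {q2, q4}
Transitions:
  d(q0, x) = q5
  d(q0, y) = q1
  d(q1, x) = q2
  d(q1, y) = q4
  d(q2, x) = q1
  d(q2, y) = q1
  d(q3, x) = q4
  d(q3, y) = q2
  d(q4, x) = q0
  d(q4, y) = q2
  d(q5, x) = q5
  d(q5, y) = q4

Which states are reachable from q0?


BFS from q0:
  layer 0: {q0}
  layer 1: {q1, q5}
  layer 2: {q2, q4}

{q0, q1, q2, q4, q5}


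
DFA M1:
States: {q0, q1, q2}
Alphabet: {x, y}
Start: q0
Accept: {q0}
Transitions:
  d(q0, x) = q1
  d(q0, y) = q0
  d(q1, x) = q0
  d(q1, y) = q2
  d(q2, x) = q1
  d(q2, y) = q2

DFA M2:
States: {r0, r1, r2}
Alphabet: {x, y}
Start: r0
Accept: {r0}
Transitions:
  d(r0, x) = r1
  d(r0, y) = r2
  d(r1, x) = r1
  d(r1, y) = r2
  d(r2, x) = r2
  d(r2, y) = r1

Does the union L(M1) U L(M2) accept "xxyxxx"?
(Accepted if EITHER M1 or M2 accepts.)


M1: final=q1 accepted=False
M2: final=r2 accepted=False

No, union rejects (neither accepts)


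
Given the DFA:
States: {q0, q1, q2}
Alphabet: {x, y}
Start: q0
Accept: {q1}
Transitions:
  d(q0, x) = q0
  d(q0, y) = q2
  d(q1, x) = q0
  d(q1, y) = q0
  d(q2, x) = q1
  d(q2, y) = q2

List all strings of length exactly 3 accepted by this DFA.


All strings of length 3: 8 total
Accepted: 2

"xyx", "yyx"


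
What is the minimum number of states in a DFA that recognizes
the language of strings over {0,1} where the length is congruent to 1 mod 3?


States track (length) mod 3.
Need 3 states: one per remainder 0..2; accept = remainder 1.

3


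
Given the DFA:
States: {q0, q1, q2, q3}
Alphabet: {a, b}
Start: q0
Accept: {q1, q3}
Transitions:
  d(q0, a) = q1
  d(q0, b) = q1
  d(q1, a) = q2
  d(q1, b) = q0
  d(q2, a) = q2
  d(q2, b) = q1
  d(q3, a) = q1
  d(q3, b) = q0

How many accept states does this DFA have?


Accept states listed: {q1, q3}
Counting: q1(1) q3(2)

2


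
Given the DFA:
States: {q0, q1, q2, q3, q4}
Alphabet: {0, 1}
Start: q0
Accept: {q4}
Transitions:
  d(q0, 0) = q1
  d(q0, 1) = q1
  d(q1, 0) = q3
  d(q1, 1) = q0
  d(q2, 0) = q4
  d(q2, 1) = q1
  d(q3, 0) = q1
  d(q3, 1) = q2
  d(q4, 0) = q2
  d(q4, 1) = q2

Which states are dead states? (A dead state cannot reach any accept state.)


Forward reachability from each state:
  q0 -> reaches accept state q4 (live)
  q1 -> reaches accept state q4 (live)
  q2 -> reaches accept state q4 (live)
  q3 -> reaches accept state q4 (live)
  q4 -> reaches accept state q4 (live)

None (all states can reach an accept state)


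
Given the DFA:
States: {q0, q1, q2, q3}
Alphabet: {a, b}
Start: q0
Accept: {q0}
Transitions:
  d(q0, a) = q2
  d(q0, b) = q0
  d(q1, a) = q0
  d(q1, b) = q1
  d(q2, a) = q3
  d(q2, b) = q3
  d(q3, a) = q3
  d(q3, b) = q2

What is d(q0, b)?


Looking up transition d(q0, b)

q0


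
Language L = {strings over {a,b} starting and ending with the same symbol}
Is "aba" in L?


first = 'a', last = 'a'

Yes, "aba" is in L


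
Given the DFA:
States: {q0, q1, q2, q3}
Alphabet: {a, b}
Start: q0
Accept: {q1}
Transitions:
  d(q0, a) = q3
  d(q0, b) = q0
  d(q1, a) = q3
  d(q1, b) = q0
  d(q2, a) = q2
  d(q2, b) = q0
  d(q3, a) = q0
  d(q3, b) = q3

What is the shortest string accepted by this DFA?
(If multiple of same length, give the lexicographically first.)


BFS by string length (lex-first path to each state shown):
  len 0: q0<-""
  len 1: q0<-"b", q3<-"a"
  len 2: q0<-"aa", q3<-"ab"
  len 3: q0<-"aab", q3<-"aaa"
  len 4: q0<-"aaaa", q3<-"aaab"
  len 5: q0<-"aaaab", q3<-"aaaaa"
  len 6: q0<-"aaaaaa", q3<-"aaaaab"
  len 7: q0<-"aaaaaab", q3<-"aaaaaaa"
  len 8: q0<-"aaaaaaaa", q3<-"aaaaaaab"

No string accepted (empty language)


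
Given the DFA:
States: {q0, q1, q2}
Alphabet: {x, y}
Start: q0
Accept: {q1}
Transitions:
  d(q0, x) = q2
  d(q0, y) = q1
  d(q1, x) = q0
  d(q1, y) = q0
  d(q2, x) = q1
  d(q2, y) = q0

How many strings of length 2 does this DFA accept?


Enumerating all length-2 strings:
  "xx" -> q1 [accept]
  "xy" -> q0 [reject]
  "yx" -> q0 [reject]
  "yy" -> q0 [reject]

1 out of 4


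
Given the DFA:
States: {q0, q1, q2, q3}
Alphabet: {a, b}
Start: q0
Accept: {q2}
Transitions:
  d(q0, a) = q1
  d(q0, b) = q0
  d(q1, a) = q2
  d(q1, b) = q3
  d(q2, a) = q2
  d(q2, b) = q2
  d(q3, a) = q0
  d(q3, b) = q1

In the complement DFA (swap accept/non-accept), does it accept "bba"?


Trace: q0 -> q0 -> q0 -> q1
Final: q1
Original accept: {q2}
Complement: q1 is not in original accept

Yes, complement accepts (original rejects)


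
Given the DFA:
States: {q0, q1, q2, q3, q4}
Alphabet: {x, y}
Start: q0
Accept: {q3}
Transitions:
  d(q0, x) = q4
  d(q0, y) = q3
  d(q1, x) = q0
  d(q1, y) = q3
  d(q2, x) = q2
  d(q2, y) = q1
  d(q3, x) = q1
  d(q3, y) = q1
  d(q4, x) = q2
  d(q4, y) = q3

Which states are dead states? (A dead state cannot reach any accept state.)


Forward reachability from each state:
  q0 -> reaches accept state q3 (live)
  q1 -> reaches accept state q3 (live)
  q2 -> reaches accept state q3 (live)
  q3 -> reaches accept state q3 (live)
  q4 -> reaches accept state q3 (live)

None (all states can reach an accept state)


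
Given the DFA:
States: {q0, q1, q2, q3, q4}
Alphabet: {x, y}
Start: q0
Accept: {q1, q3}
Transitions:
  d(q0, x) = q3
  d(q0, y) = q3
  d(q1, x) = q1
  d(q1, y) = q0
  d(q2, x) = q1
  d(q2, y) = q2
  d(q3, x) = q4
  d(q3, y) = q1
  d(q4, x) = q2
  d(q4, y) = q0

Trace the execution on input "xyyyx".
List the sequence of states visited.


Input: xyyyx
d(q0, x) = q3
d(q3, y) = q1
d(q1, y) = q0
d(q0, y) = q3
d(q3, x) = q4


q0 -> q3 -> q1 -> q0 -> q3 -> q4


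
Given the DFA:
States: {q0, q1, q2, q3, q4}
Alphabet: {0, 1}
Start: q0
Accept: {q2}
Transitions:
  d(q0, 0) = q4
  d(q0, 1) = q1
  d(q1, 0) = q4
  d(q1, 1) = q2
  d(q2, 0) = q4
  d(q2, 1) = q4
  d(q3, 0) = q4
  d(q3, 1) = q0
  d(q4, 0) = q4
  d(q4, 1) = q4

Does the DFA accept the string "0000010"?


Trace: q0 -> q4 -> q4 -> q4 -> q4 -> q4 -> q4 -> q4
Final state: q4
Accept states: {q2}

No, rejected (final state q4 is not an accept state)


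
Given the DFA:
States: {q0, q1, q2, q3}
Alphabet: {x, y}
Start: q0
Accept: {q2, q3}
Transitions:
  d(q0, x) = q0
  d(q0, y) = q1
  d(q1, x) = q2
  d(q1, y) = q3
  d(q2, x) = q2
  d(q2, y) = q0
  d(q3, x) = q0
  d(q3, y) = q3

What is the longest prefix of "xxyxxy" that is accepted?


Run the DFA, marking each prefix where the state is accepting:
  "" -> q0 [reject]
  "x" -> q0 [reject]
  "xx" -> q0 [reject]
  "xxy" -> q1 [reject]
  "xxyx" -> q2 [accept]
  "xxyxx" -> q2 [accept]
  "xxyxxy" -> q0 [reject]

"xxyxx"


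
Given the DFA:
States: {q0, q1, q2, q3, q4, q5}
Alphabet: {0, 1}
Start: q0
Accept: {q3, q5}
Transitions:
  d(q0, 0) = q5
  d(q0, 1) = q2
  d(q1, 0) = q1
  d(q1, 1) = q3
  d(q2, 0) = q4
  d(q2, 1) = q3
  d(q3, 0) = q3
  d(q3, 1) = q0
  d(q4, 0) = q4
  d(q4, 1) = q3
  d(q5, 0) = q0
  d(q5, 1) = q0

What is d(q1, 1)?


Looking up transition d(q1, 1)

q3


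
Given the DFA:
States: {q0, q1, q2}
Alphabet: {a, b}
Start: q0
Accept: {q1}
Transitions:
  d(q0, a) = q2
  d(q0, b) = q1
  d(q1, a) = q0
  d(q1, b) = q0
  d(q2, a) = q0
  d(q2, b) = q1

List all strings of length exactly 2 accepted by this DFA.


All strings of length 2: 4 total
Accepted: 1

"ab"


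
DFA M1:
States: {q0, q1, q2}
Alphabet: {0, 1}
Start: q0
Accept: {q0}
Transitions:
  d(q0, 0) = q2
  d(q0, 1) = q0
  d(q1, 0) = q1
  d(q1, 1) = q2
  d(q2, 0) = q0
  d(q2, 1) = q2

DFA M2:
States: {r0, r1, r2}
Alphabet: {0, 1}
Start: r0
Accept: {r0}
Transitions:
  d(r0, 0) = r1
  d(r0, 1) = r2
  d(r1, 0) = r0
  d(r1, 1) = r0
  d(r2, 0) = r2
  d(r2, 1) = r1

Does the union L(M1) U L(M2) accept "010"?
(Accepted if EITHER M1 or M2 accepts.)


M1: final=q0 accepted=True
M2: final=r1 accepted=False

Yes, union accepts


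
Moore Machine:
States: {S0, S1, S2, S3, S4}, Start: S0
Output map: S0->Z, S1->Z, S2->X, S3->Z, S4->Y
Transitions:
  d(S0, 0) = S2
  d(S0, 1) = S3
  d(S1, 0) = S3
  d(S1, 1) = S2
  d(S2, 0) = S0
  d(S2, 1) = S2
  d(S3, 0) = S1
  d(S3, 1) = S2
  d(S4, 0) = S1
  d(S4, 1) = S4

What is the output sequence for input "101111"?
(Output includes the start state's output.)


Start: S0 (output Z)
  --1--> S3 (output Z)
  --0--> S1 (output Z)
  --1--> S2 (output X)
  --1--> S2 (output X)
  --1--> S2 (output X)
  --1--> S2 (output X)

"ZZZXXXX"


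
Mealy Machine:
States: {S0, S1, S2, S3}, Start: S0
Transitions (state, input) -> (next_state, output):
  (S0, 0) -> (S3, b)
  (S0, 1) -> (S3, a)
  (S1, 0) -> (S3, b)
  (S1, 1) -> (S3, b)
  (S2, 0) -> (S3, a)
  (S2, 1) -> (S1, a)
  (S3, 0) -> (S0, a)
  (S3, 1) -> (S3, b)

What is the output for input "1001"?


Step-by-step:
  (S0, 1) -> (S3, a)
  (S3, 0) -> (S0, a)
  (S0, 0) -> (S3, b)
  (S3, 1) -> (S3, b)

"aabb"


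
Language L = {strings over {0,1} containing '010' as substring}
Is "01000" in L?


'010' occurs at index 0

Yes, "01000" is in L


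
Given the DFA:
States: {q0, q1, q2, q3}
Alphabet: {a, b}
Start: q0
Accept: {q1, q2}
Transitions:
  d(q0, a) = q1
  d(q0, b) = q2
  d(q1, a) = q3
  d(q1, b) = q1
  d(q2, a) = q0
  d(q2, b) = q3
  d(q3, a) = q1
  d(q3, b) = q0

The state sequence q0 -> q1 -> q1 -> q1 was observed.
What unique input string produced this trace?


Trace back each transition to find the symbol:
  q0 --[a]--> q1
  q1 --[b]--> q1
  q1 --[b]--> q1

"abb"


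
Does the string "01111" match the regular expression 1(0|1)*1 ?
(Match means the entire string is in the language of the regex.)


|string| = 5; first = '0'; last = '1'

No, "01111" does not match 1(0|1)*1


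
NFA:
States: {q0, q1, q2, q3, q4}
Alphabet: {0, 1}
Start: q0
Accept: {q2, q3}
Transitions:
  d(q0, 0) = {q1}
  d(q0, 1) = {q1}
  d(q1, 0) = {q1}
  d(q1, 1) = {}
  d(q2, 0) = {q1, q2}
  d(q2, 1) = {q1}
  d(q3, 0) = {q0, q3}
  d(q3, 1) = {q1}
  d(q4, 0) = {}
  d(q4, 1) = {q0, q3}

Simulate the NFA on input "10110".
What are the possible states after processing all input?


Start: {q0}
  --1--> {q1}
  --0--> {q1}
  --1--> {}
  --1--> {}
  --0--> {}

{} (empty set, no valid transitions)


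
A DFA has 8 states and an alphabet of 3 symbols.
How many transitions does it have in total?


Each state has exactly one transition per symbol.
8 * 3 = 24

24


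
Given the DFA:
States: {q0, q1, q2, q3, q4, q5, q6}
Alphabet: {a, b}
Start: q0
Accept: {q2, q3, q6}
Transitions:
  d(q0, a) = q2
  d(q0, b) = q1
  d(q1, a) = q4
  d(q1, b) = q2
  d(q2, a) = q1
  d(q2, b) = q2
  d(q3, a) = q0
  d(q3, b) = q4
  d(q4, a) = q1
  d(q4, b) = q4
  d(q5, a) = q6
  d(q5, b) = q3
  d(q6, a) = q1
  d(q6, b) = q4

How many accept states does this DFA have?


Accept states listed: {q2, q3, q6}
Counting: q2(1) q3(2) q6(3)

3


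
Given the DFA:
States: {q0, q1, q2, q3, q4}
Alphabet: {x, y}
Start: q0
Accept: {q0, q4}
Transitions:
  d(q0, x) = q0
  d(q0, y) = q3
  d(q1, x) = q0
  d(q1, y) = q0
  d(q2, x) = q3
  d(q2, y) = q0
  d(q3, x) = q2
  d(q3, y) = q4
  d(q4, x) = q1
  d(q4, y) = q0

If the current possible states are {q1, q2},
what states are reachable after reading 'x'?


Apply transition on 'x' from each current state:
  d(q1, x) = q0
  d(q2, x) = q3

{q0, q3}


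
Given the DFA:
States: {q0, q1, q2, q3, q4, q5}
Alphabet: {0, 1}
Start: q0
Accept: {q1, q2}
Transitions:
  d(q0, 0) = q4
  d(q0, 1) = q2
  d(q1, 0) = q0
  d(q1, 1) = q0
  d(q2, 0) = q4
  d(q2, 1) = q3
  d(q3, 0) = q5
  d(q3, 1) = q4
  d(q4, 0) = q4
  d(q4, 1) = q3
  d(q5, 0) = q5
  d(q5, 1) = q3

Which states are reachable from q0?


BFS from q0:
  layer 0: {q0}
  layer 1: {q2, q4}
  layer 2: {q3}
  layer 3: {q5}

{q0, q2, q3, q4, q5}


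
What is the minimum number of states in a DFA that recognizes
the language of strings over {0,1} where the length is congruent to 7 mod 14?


States track (length) mod 14.
Need 14 states: one per remainder 0..13; accept = remainder 7.

14


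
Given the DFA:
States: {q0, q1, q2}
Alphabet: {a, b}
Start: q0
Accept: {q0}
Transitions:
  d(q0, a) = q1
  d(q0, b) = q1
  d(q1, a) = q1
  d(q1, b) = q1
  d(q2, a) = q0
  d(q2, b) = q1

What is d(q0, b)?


Looking up transition d(q0, b)

q1


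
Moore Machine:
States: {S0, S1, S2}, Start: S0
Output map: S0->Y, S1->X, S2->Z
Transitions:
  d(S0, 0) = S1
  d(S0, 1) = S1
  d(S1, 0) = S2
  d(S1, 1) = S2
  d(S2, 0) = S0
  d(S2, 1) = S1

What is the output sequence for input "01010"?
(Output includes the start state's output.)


Start: S0 (output Y)
  --0--> S1 (output X)
  --1--> S2 (output Z)
  --0--> S0 (output Y)
  --1--> S1 (output X)
  --0--> S2 (output Z)

"YXZYXZ"


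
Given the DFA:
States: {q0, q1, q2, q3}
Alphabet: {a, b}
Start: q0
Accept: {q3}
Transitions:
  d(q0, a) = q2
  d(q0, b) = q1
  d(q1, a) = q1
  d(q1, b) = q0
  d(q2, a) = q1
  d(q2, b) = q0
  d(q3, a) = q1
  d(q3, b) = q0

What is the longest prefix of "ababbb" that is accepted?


Run the DFA, marking each prefix where the state is accepting:
  "" -> q0 [reject]
  "a" -> q2 [reject]
  "ab" -> q0 [reject]
  "aba" -> q2 [reject]
  "abab" -> q0 [reject]
  "ababb" -> q1 [reject]
  "ababbb" -> q0 [reject]

No prefix is accepted


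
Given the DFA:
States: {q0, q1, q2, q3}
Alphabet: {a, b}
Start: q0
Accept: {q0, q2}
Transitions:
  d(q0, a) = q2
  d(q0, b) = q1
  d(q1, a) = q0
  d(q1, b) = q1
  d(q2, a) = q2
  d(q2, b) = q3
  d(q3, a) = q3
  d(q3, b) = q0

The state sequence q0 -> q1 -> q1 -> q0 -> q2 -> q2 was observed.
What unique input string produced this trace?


Trace back each transition to find the symbol:
  q0 --[b]--> q1
  q1 --[b]--> q1
  q1 --[a]--> q0
  q0 --[a]--> q2
  q2 --[a]--> q2

"bbaaa"


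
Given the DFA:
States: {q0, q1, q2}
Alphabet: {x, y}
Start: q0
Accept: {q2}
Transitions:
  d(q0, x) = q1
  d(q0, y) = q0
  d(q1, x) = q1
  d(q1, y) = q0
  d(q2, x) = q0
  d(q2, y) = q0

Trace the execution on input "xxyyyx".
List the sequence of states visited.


Input: xxyyyx
d(q0, x) = q1
d(q1, x) = q1
d(q1, y) = q0
d(q0, y) = q0
d(q0, y) = q0
d(q0, x) = q1


q0 -> q1 -> q1 -> q0 -> q0 -> q0 -> q1


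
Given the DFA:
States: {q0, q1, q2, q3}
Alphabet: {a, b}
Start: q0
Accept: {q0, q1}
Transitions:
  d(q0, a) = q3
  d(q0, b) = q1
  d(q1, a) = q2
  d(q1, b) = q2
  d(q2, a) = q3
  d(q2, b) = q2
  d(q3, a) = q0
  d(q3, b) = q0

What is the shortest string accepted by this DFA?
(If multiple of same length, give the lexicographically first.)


BFS by string length (lex-first path to each state shown):
  len 0: q0<-""
Found accept state at length 0.

"" (empty string)


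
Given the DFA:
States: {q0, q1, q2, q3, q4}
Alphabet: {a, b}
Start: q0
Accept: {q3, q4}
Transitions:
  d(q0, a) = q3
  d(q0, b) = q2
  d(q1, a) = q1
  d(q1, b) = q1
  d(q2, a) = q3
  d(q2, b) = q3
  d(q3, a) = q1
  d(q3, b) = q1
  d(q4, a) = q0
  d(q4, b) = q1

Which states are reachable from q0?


BFS from q0:
  layer 0: {q0}
  layer 1: {q2, q3}
  layer 2: {q1}

{q0, q1, q2, q3}


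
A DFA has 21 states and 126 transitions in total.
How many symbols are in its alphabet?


Each state has exactly one transition per symbol.
|alphabet| = transitions / states = 126 / 21 = 6

6


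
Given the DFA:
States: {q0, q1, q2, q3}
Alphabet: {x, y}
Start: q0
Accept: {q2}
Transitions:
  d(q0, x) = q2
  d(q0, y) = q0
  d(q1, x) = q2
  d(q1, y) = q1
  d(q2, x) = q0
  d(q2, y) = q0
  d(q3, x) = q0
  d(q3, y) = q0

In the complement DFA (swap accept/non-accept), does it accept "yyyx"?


Trace: q0 -> q0 -> q0 -> q0 -> q2
Final: q2
Original accept: {q2}
Complement: q2 is in original accept

No, complement rejects (original accepts)


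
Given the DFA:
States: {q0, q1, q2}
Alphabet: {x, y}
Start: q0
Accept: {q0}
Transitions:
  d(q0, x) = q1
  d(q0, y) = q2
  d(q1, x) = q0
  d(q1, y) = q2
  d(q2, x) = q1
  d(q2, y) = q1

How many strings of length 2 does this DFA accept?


Enumerating all length-2 strings:
  "xx" -> q0 [accept]
  "xy" -> q2 [reject]
  "yx" -> q1 [reject]
  "yy" -> q1 [reject]

1 out of 4


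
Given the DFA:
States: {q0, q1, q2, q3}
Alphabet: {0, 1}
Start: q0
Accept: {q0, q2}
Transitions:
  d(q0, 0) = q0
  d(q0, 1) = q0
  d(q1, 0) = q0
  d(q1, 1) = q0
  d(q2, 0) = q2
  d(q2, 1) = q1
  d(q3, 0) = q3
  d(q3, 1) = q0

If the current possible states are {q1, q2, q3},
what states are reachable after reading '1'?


Apply transition on '1' from each current state:
  d(q1, 1) = q0
  d(q2, 1) = q1
  d(q3, 1) = q0

{q0, q1}


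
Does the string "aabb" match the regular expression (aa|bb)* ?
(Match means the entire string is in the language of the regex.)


|string| = 4; first = 'a'; last = 'b'

Yes, "aabb" matches (aa|bb)*


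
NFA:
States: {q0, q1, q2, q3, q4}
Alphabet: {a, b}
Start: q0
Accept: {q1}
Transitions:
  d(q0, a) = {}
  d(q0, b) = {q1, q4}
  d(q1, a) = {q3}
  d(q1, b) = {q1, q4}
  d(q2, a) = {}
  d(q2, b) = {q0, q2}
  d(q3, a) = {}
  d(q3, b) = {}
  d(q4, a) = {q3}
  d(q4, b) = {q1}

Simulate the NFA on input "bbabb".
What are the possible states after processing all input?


Start: {q0}
  --b--> {q1, q4}
  --b--> {q1, q4}
  --a--> {q3}
  --b--> {}
  --b--> {}

{} (empty set, no valid transitions)
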